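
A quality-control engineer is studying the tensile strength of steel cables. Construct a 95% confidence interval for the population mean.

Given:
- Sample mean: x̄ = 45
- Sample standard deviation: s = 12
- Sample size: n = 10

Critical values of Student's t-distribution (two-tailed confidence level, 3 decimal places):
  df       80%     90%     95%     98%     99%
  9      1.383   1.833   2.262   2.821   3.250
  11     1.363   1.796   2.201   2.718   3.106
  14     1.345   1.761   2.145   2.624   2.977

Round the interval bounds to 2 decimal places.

The population standard deviation σ is unknown (only the sample standard deviation s is given), so use a t-interval with df = n - 1 = 10 - 1 = 9.

For 95% confidence with df = 9, t* = 2.262 (from t-table)

Standard error: SE = s/√n = 12/√10 = 3.794733

Margin of error: E = t* × SE = 2.262 × 3.794733 = 8.5837

T-interval: x̄ ± E = 45 ± 8.5837 = (36.4163, 53.5837)

Rounded to 2 decimal places:

(36.42, 53.58)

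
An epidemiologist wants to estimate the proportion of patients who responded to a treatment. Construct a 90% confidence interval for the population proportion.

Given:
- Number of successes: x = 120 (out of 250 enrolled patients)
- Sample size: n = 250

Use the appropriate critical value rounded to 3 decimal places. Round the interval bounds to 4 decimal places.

Sample proportion: p̂ = 120/250 = 0.480000

Check conditions for normal approximation:
  np̂ = 120 ≥ 10 ✓
  n(1-p̂) = 130 ≥ 10 ✓

The sample is large enough, so use a z-interval (normal approximation) for the proportion.

For 90% confidence, z* = 1.645 (from standard normal table)

Standard error: SE = √(p̂(1-p̂)/n) = √(0.480000×0.520000/250) = 0.03159747

Margin of error: E = z* × SE = 1.645 × 0.03159747 = 0.051978

Z-interval: p̂ ± E = 0.480000 ± 0.051978 = (0.428022, 0.531978)

Rounded to 4 decimal places:

(0.4280, 0.5320)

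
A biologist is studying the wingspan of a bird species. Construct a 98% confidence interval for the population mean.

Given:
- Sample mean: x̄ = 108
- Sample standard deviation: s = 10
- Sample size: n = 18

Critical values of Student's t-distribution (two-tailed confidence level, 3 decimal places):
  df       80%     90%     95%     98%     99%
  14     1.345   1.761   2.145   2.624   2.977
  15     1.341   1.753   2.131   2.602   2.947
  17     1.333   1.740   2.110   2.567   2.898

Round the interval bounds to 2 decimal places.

The population standard deviation σ is unknown (only the sample standard deviation s is given), so use a t-interval with df = n - 1 = 18 - 1 = 17.

For 98% confidence with df = 17, t* = 2.567 (from t-table)

Standard error: SE = s/√n = 10/√18 = 2.357023

Margin of error: E = t* × SE = 2.567 × 2.357023 = 6.0505

T-interval: x̄ ± E = 108 ± 6.0505 = (101.9495, 114.0505)

Rounded to 2 decimal places:

(101.95, 114.05)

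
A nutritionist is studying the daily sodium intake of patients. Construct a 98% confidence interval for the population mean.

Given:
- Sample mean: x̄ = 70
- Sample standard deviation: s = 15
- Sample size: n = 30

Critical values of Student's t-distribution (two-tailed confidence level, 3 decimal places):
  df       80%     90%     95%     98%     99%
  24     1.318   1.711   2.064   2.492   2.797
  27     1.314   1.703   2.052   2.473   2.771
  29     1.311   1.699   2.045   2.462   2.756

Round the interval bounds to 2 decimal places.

The population standard deviation σ is unknown (only the sample standard deviation s is given), so use a t-interval with df = n - 1 = 30 - 1 = 29.

For 98% confidence with df = 29, t* = 2.462 (from t-table)

Standard error: SE = s/√n = 15/√30 = 2.738613

Margin of error: E = t* × SE = 2.462 × 2.738613 = 6.7425

T-interval: x̄ ± E = 70 ± 6.7425 = (63.2575, 76.7425)

Rounded to 2 decimal places:

(63.26, 76.74)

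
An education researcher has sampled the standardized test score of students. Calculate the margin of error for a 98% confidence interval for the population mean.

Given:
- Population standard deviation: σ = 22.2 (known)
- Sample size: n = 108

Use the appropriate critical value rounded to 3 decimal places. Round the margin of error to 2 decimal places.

The population standard deviation σ is known, so use the z-interval margin of error formula.

For 98% confidence, z* = 2.326 (from standard normal table)

Margin of error formula for z-interval: E = z* × σ/√n

E = 2.326 × 22.2/√108
  = 2.326 × 2.136196
  = 4.9688

Rounded to 2 decimal places:

4.97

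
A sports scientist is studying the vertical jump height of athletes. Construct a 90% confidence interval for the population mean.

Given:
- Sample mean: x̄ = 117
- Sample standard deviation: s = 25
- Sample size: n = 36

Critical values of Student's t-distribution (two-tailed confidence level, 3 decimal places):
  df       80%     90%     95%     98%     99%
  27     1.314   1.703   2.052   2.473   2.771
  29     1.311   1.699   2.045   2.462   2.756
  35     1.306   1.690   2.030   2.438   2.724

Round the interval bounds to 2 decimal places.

The population standard deviation σ is unknown (only the sample standard deviation s is given), so use a t-interval with df = n - 1 = 36 - 1 = 35.

For 90% confidence with df = 35, t* = 1.690 (from t-table)

Standard error: SE = s/√n = 25/√36 = 4.166667

Margin of error: E = t* × SE = 1.690 × 4.166667 = 7.0417

T-interval: x̄ ± E = 117 ± 7.0417 = (109.9583, 124.0417)

Rounded to 2 decimal places:

(109.96, 124.04)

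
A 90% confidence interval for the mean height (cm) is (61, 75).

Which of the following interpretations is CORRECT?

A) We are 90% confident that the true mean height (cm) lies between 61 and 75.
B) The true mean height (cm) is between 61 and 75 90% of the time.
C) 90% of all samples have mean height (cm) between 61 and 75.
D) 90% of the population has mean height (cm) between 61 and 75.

A confidence interval represents our confidence in the procedure, not a probability statement about the parameter.

Key concept: If we repeated this sampling process many times and computed a 90% CI each time, about 90% of those intervals would contain the true population parameter.

For this specific interval (61, 75):
- Midpoint (point estimate): 68
- Margin of error: 7

The correct interpretation is the one stating confidence that the true parameter lies in the interval — option A.

A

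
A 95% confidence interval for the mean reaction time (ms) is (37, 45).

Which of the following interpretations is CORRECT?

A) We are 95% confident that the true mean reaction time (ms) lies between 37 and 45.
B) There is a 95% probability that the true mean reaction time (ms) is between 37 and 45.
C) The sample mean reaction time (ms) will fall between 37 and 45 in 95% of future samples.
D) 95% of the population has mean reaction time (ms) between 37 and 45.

A confidence interval represents our confidence in the procedure, not a probability statement about the parameter.

Key concept: If we repeated this sampling process many times and computed a 95% CI each time, about 95% of those intervals would contain the true population parameter.

For this specific interval (37, 45):
- Midpoint (point estimate): 41
- Margin of error: 4

The correct interpretation is the one stating confidence that the true parameter lies in the interval — option A.

A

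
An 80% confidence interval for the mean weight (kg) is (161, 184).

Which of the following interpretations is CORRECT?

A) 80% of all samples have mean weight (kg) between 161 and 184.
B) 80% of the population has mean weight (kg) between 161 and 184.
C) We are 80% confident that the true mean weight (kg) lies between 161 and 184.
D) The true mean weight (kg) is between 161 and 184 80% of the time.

A confidence interval represents our confidence in the procedure, not a probability statement about the parameter.

Key concept: If we repeated this sampling process many times and computed an 80% CI each time, about 80% of those intervals would contain the true population parameter.

For this specific interval (161, 184):
- Midpoint (point estimate): 172.5
- Margin of error: 11.5

The correct interpretation is the one stating confidence that the true parameter lies in the interval — option C.

C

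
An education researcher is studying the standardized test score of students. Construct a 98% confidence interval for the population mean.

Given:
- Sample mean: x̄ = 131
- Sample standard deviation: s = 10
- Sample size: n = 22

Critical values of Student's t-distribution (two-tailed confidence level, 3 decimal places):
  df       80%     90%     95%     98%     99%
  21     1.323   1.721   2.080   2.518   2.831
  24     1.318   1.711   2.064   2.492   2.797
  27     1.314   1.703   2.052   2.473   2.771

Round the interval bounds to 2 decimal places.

The population standard deviation σ is unknown (only the sample standard deviation s is given), so use a t-interval with df = n - 1 = 22 - 1 = 21.

For 98% confidence with df = 21, t* = 2.518 (from t-table)

Standard error: SE = s/√n = 10/√22 = 2.132007

Margin of error: E = t* × SE = 2.518 × 2.132007 = 5.3684

T-interval: x̄ ± E = 131 ± 5.3684 = (125.6316, 136.3684)

Rounded to 2 decimal places:

(125.63, 136.37)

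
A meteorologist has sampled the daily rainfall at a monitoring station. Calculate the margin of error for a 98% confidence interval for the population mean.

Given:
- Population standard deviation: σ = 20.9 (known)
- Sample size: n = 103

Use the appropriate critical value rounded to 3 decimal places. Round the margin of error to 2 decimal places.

The population standard deviation σ is known, so use the z-interval margin of error formula.

For 98% confidence, z* = 2.326 (from standard normal table)

Margin of error formula for z-interval: E = z* × σ/√n

E = 2.326 × 20.9/√103
  = 2.326 × 2.059338
  = 4.7900

Rounded to 2 decimal places:

4.79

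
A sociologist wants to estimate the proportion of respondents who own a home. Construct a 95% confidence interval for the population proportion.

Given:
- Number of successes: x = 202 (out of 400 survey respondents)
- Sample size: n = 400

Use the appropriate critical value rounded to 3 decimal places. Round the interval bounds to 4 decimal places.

Sample proportion: p̂ = 202/400 = 0.505000

Check conditions for normal approximation:
  np̂ = 202 ≥ 10 ✓
  n(1-p̂) = 198 ≥ 10 ✓

The sample is large enough, so use a z-interval (normal approximation) for the proportion.

For 95% confidence, z* = 1.96 (from standard normal table)

Standard error: SE = √(p̂(1-p̂)/n) = √(0.505000×0.495000/400) = 0.02499875

Margin of error: E = z* × SE = 1.96 × 0.02499875 = 0.048998

Z-interval: p̂ ± E = 0.505000 ± 0.048998 = (0.456002, 0.553998)

Rounded to 4 decimal places:

(0.4560, 0.5540)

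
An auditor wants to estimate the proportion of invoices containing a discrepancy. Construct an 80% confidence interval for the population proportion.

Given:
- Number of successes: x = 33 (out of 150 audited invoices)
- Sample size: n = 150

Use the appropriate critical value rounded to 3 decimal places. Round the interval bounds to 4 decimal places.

Sample proportion: p̂ = 33/150 = 0.220000

Check conditions for normal approximation:
  np̂ = 33 ≥ 10 ✓
  n(1-p̂) = 117 ≥ 10 ✓

The sample is large enough, so use a z-interval (normal approximation) for the proportion.

For 80% confidence, z* = 1.282 (from standard normal table)

Standard error: SE = √(p̂(1-p̂)/n) = √(0.220000×0.780000/150) = 0.03382307

Margin of error: E = z* × SE = 1.282 × 0.03382307 = 0.043361

Z-interval: p̂ ± E = 0.220000 ± 0.043361 = (0.176639, 0.263361)

Rounded to 4 decimal places:

(0.1766, 0.2634)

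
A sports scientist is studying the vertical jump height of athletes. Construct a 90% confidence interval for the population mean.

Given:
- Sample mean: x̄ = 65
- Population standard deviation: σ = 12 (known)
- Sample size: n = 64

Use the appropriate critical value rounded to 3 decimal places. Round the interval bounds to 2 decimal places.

The population standard deviation σ is known, so use a z-interval (standard normal critical value).

For 90% confidence, z* = 1.645 (from standard normal table)

Standard error: SE = σ/√n = 12/√64 = 1.500000

Margin of error: E = z* × SE = 1.645 × 1.500000 = 2.4675

Z-interval: x̄ ± E = 65 ± 2.4675 = (62.5325, 67.4675)

Rounded to 2 decimal places:

(62.53, 67.47)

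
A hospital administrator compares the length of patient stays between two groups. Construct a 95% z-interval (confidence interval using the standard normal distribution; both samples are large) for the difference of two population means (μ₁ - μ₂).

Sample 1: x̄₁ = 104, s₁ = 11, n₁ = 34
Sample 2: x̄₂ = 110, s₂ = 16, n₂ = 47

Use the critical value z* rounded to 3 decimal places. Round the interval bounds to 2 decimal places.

Both samples are large (n₁ = 34 ≥ 30, n₂ = 47 ≥ 30), so a z-interval for the difference of means applies.

Point estimate: x̄₁ - x̄₂ = 104 - 110 = -6

Standard error: SE = √(s₁²/n₁ + s₂²/n₂)
= √(11²/34 + 16²/47)
= √(3.558824 + 5.446809)
= 3.000939

For 95% confidence, z* = 1.96 (from standard normal table)
Margin of error: E = z* × SE = 1.96 × 3.000939 = 5.8818

Z-interval: (x̄₁ - x̄₂) ± E = -6 ± 5.8818 = (-11.8818, -0.1182)

Rounded to 2 decimal places:

(-11.88, -0.12)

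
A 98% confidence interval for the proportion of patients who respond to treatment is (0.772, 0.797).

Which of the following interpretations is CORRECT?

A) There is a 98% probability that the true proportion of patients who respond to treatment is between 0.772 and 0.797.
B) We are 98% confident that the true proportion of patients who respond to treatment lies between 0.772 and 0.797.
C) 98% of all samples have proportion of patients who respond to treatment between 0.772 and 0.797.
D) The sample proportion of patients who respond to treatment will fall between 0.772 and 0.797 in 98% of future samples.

A confidence interval represents our confidence in the procedure, not a probability statement about the parameter.

Key concept: If we repeated this sampling process many times and computed a 98% CI each time, about 98% of those intervals would contain the true population parameter.

For this specific interval (0.772, 0.797):
- Midpoint (point estimate): 0.7845
- Margin of error: 0.0125

The correct interpretation is the one stating confidence that the true parameter lies in the interval — option B.

B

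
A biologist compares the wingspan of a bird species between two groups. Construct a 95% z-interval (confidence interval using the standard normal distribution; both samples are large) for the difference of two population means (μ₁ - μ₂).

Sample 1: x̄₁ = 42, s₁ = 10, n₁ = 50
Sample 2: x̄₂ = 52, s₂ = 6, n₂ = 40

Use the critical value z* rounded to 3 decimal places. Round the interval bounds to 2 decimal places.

Both samples are large (n₁ = 50 ≥ 30, n₂ = 40 ≥ 30), so a z-interval for the difference of means applies.

Point estimate: x̄₁ - x̄₂ = 42 - 52 = -10

Standard error: SE = √(s₁²/n₁ + s₂²/n₂)
= √(10²/50 + 6²/40)
= √(2.000000 + 0.900000)
= 1.702939

For 95% confidence, z* = 1.96 (from standard normal table)
Margin of error: E = z* × SE = 1.96 × 1.702939 = 3.3378

Z-interval: (x̄₁ - x̄₂) ± E = -10 ± 3.3378 = (-13.3378, -6.6622)

Rounded to 2 decimal places:

(-13.34, -6.66)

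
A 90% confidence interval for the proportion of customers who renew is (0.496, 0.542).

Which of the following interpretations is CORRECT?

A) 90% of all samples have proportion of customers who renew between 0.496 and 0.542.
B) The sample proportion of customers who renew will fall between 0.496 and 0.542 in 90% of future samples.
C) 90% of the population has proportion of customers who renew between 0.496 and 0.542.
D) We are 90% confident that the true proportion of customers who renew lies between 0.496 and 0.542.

A confidence interval represents our confidence in the procedure, not a probability statement about the parameter.

Key concept: If we repeated this sampling process many times and computed a 90% CI each time, about 90% of those intervals would contain the true population parameter.

For this specific interval (0.496, 0.542):
- Midpoint (point estimate): 0.519
- Margin of error: 0.023

The correct interpretation is the one stating confidence that the true parameter lies in the interval — option D.

D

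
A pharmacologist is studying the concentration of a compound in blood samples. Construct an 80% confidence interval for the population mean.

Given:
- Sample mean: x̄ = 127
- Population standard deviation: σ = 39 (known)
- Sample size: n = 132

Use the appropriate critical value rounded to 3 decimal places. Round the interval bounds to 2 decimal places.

The population standard deviation σ is known, so use a z-interval (standard normal critical value).

For 80% confidence, z* = 1.282 (from standard normal table)

Standard error: SE = σ/√n = 39/√132 = 3.394514

Margin of error: E = z* × SE = 1.282 × 3.394514 = 4.3518

Z-interval: x̄ ± E = 127 ± 4.3518 = (122.6482, 131.3518)

Rounded to 2 decimal places:

(122.65, 131.35)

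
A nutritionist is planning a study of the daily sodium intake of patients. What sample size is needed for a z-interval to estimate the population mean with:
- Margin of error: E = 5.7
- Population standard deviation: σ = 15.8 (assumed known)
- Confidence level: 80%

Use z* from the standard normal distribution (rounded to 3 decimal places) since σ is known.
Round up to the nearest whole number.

Using z* since population σ is known (z-interval formula).

For 80% confidence, z* = 1.282 (from standard normal table)

Sample size formula for z-interval: n = (z*σ/E)²

n = (1.282 × 15.8 / 5.7)²
  = (3.553614)²
  = 12.6282

Round up to the nearest whole number: n = 13

13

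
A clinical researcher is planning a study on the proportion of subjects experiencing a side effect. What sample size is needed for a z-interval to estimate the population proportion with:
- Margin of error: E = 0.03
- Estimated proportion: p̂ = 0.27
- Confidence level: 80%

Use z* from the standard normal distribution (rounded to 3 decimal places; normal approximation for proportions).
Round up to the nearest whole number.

Using z* for proportion z-interval (normal approximation).

For 80% confidence, z* = 1.282 (from standard normal table)

Sample size formula for proportion z-interval: n = z*²p̂(1-p̂)/E²

n = 1.282² × 0.27 × 0.73 / 0.03²
  = 1.643524 × 0.1971 / 0.0009
  = 359.9318

Round up to the nearest whole number: n = 360

360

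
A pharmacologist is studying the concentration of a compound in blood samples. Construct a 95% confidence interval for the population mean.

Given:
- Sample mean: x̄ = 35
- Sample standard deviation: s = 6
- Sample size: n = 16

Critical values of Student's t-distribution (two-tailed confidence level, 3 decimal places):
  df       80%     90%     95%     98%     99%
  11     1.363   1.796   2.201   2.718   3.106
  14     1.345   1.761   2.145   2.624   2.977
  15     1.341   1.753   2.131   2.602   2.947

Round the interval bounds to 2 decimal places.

The population standard deviation σ is unknown (only the sample standard deviation s is given), so use a t-interval with df = n - 1 = 16 - 1 = 15.

For 95% confidence with df = 15, t* = 2.131 (from t-table)

Standard error: SE = s/√n = 6/√16 = 1.500000

Margin of error: E = t* × SE = 2.131 × 1.500000 = 3.1965

T-interval: x̄ ± E = 35 ± 3.1965 = (31.8035, 38.1965)

Rounded to 2 decimal places:

(31.80, 38.20)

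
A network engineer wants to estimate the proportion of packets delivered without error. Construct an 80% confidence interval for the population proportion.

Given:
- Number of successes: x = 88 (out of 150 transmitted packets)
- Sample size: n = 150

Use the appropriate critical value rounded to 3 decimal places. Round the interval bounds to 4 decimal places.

Sample proportion: p̂ = 88/150 = 0.586667

Check conditions for normal approximation:
  np̂ = 88 ≥ 10 ✓
  n(1-p̂) = 62 ≥ 10 ✓

The sample is large enough, so use a z-interval (normal approximation) for the proportion.

For 80% confidence, z* = 1.282 (from standard normal table)

Standard error: SE = √(p̂(1-p̂)/n) = √(0.586667×0.413333/150) = 0.04020687

Margin of error: E = z* × SE = 1.282 × 0.04020687 = 0.051545

Z-interval: p̂ ± E = 0.586667 ± 0.051545 = (0.535121, 0.638212)

Rounded to 4 decimal places:

(0.5351, 0.6382)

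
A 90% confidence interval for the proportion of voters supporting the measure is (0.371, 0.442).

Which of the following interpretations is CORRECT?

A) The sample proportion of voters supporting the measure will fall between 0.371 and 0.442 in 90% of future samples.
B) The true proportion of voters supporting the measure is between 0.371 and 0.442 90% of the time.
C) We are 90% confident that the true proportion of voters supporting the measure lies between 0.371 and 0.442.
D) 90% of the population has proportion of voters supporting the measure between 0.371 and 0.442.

A confidence interval represents our confidence in the procedure, not a probability statement about the parameter.

Key concept: If we repeated this sampling process many times and computed a 90% CI each time, about 90% of those intervals would contain the true population parameter.

For this specific interval (0.371, 0.442):
- Midpoint (point estimate): 0.4065
- Margin of error: 0.0355

The correct interpretation is the one stating confidence that the true parameter lies in the interval — option C.

C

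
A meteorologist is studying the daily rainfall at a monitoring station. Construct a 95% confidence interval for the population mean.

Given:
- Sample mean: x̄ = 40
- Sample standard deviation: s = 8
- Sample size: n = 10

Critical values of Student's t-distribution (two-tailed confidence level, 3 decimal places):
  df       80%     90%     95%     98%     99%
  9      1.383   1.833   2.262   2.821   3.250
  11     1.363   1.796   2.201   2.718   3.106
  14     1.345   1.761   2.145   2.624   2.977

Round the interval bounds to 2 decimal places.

The population standard deviation σ is unknown (only the sample standard deviation s is given), so use a t-interval with df = n - 1 = 10 - 1 = 9.

For 95% confidence with df = 9, t* = 2.262 (from t-table)

Standard error: SE = s/√n = 8/√10 = 2.529822

Margin of error: E = t* × SE = 2.262 × 2.529822 = 5.7225

T-interval: x̄ ± E = 40 ± 5.7225 = (34.2775, 45.7225)

Rounded to 2 decimal places:

(34.28, 45.72)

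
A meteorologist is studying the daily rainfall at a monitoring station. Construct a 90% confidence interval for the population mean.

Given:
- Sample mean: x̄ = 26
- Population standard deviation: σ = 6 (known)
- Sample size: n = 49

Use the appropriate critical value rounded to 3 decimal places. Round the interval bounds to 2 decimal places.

The population standard deviation σ is known, so use a z-interval (standard normal critical value).

For 90% confidence, z* = 1.645 (from standard normal table)

Standard error: SE = σ/√n = 6/√49 = 0.857143

Margin of error: E = z* × SE = 1.645 × 0.857143 = 1.4100

Z-interval: x̄ ± E = 26 ± 1.4100 = (24.5900, 27.4100)

Rounded to 2 decimal places:

(24.59, 27.41)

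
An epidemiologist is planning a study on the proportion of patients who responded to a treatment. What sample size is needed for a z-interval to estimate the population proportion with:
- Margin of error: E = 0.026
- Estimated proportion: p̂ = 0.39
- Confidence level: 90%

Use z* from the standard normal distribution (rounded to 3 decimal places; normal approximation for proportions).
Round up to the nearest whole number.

Using z* for proportion z-interval (normal approximation).

For 90% confidence, z* = 1.645 (from standard normal table)

Sample size formula for proportion z-interval: n = z*²p̂(1-p̂)/E²

n = 1.645² × 0.39 × 0.61 / 0.026²
  = 2.706025 × 0.2379 / 0.000676
  = 952.3126

Round up to the nearest whole number: n = 953

953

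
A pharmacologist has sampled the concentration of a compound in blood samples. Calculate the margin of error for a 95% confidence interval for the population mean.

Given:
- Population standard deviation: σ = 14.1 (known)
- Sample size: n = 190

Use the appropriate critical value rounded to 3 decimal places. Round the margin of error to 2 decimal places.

The population standard deviation σ is known, so use the z-interval margin of error formula.

For 95% confidence, z* = 1.96 (from standard normal table)

Margin of error formula for z-interval: E = z* × σ/√n

E = 1.96 × 14.1/√190
  = 1.96 × 1.022922
  = 2.0049

Rounded to 2 decimal places:

2.00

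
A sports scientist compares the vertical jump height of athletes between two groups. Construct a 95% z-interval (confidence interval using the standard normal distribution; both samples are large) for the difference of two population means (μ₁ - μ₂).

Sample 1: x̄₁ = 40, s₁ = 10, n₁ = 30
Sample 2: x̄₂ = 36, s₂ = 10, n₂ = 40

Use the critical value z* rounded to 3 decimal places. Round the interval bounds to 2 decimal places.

Both samples are large (n₁ = 30 ≥ 30, n₂ = 40 ≥ 30), so a z-interval for the difference of means applies.

Point estimate: x̄₁ - x̄₂ = 40 - 36 = 4

Standard error: SE = √(s₁²/n₁ + s₂²/n₂)
= √(10²/30 + 10²/40)
= √(3.333333 + 2.500000)
= 2.415229

For 95% confidence, z* = 1.96 (from standard normal table)
Margin of error: E = z* × SE = 1.96 × 2.415229 = 4.7338

Z-interval: (x̄₁ - x̄₂) ± E = 4 ± 4.7338 = (-0.7338, 8.7338)

Rounded to 2 decimal places:

(-0.73, 8.73)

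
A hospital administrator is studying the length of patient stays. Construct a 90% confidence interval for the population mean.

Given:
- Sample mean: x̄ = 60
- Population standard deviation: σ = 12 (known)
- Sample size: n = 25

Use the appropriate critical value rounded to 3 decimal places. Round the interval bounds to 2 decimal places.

The population standard deviation σ is known, so use a z-interval (standard normal critical value).

For 90% confidence, z* = 1.645 (from standard normal table)

Standard error: SE = σ/√n = 12/√25 = 2.400000

Margin of error: E = z* × SE = 1.645 × 2.400000 = 3.9480

Z-interval: x̄ ± E = 60 ± 3.9480 = (56.0520, 63.9480)

Rounded to 2 decimal places:

(56.05, 63.95)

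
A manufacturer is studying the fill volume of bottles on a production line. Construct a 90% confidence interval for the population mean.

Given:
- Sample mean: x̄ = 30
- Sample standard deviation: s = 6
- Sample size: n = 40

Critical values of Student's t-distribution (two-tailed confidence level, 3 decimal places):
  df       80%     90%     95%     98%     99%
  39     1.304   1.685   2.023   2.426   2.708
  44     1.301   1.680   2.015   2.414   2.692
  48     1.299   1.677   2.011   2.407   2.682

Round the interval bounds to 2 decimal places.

The population standard deviation σ is unknown (only the sample standard deviation s is given), so use a t-interval with df = n - 1 = 40 - 1 = 39.

For 90% confidence with df = 39, t* = 1.685 (from t-table)

Standard error: SE = s/√n = 6/√40 = 0.948683

Margin of error: E = t* × SE = 1.685 × 0.948683 = 1.5985

T-interval: x̄ ± E = 30 ± 1.5985 = (28.4015, 31.5985)

Rounded to 2 decimal places:

(28.40, 31.60)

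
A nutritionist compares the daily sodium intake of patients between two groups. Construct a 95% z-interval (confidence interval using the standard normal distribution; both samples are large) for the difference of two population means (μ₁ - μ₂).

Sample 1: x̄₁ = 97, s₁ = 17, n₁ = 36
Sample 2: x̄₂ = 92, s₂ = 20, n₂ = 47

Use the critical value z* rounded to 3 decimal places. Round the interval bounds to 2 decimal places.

Both samples are large (n₁ = 36 ≥ 30, n₂ = 47 ≥ 30), so a z-interval for the difference of means applies.

Point estimate: x̄₁ - x̄₂ = 97 - 92 = 5

Standard error: SE = √(s₁²/n₁ + s₂²/n₂)
= √(17²/36 + 20²/47)
= √(8.027778 + 8.510638)
= 4.066745

For 95% confidence, z* = 1.96 (from standard normal table)
Margin of error: E = z* × SE = 1.96 × 4.066745 = 7.9708

Z-interval: (x̄₁ - x̄₂) ± E = 5 ± 7.9708 = (-2.9708, 12.9708)

Rounded to 2 decimal places:

(-2.97, 12.97)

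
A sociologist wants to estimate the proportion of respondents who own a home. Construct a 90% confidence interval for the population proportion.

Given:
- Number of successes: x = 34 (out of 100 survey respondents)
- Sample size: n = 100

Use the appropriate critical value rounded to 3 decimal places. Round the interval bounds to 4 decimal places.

Sample proportion: p̂ = 34/100 = 0.340000

Check conditions for normal approximation:
  np̂ = 34 ≥ 10 ✓
  n(1-p̂) = 66 ≥ 10 ✓

The sample is large enough, so use a z-interval (normal approximation) for the proportion.

For 90% confidence, z* = 1.645 (from standard normal table)

Standard error: SE = √(p̂(1-p̂)/n) = √(0.340000×0.660000/100) = 0.04737088

Margin of error: E = z* × SE = 1.645 × 0.04737088 = 0.077925

Z-interval: p̂ ± E = 0.340000 ± 0.077925 = (0.262075, 0.417925)

Rounded to 4 decimal places:

(0.2621, 0.4179)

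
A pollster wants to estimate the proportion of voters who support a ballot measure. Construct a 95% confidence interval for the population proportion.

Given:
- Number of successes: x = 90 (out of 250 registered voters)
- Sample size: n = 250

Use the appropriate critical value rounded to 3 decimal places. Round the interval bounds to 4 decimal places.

Sample proportion: p̂ = 90/250 = 0.360000

Check conditions for normal approximation:
  np̂ = 90 ≥ 10 ✓
  n(1-p̂) = 160 ≥ 10 ✓

The sample is large enough, so use a z-interval (normal approximation) for the proportion.

For 95% confidence, z* = 1.96 (from standard normal table)

Standard error: SE = √(p̂(1-p̂)/n) = √(0.360000×0.640000/250) = 0.03035787

Margin of error: E = z* × SE = 1.96 × 0.03035787 = 0.059501

Z-interval: p̂ ± E = 0.360000 ± 0.059501 = (0.300499, 0.419501)

Rounded to 4 decimal places:

(0.3005, 0.4195)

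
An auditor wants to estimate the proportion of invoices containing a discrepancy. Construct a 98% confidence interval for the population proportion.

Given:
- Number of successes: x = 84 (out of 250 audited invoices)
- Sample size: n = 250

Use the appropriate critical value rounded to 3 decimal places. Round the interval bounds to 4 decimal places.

Sample proportion: p̂ = 84/250 = 0.336000

Check conditions for normal approximation:
  np̂ = 84 ≥ 10 ✓
  n(1-p̂) = 166 ≥ 10 ✓

The sample is large enough, so use a z-interval (normal approximation) for the proportion.

For 98% confidence, z* = 2.326 (from standard normal table)

Standard error: SE = √(p̂(1-p̂)/n) = √(0.336000×0.664000/250) = 0.02987333

Margin of error: E = z* × SE = 2.326 × 0.02987333 = 0.069485

Z-interval: p̂ ± E = 0.336000 ± 0.069485 = (0.266515, 0.405485)

Rounded to 4 decimal places:

(0.2665, 0.4055)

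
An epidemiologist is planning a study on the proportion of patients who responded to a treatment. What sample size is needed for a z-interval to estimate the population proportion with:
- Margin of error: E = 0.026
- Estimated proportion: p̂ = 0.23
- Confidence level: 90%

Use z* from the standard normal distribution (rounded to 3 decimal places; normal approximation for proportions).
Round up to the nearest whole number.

Using z* for proportion z-interval (normal approximation).

For 90% confidence, z* = 1.645 (from standard normal table)

Sample size formula for proportion z-interval: n = z*²p̂(1-p̂)/E²

n = 1.645² × 0.23 × 0.77 / 0.026²
  = 2.706025 × 0.1771 / 0.000676
  = 708.9305

Round up to the nearest whole number: n = 709

709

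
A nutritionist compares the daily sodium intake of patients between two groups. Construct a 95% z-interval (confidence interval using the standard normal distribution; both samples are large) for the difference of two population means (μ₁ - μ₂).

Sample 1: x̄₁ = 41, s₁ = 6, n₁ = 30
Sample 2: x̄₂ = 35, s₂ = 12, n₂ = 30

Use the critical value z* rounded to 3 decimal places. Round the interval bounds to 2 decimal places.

Both samples are large (n₁ = 30 ≥ 30, n₂ = 30 ≥ 30), so a z-interval for the difference of means applies.

Point estimate: x̄₁ - x̄₂ = 41 - 35 = 6

Standard error: SE = √(s₁²/n₁ + s₂²/n₂)
= √(6²/30 + 12²/30)
= √(1.200000 + 4.800000)
= 2.449490

For 95% confidence, z* = 1.96 (from standard normal table)
Margin of error: E = z* × SE = 1.96 × 2.449490 = 4.8010

Z-interval: (x̄₁ - x̄₂) ± E = 6 ± 4.8010 = (1.1990, 10.8010)

Rounded to 2 decimal places:

(1.20, 10.80)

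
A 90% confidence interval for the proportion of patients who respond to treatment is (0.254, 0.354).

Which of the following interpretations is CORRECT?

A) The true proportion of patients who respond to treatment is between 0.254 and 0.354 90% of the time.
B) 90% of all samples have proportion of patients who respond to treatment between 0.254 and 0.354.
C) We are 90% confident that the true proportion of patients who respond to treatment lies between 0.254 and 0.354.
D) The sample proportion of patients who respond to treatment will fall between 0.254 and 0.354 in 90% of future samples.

A confidence interval represents our confidence in the procedure, not a probability statement about the parameter.

Key concept: If we repeated this sampling process many times and computed a 90% CI each time, about 90% of those intervals would contain the true population parameter.

For this specific interval (0.254, 0.354):
- Midpoint (point estimate): 0.304
- Margin of error: 0.05

The correct interpretation is the one stating confidence that the true parameter lies in the interval — option C.

C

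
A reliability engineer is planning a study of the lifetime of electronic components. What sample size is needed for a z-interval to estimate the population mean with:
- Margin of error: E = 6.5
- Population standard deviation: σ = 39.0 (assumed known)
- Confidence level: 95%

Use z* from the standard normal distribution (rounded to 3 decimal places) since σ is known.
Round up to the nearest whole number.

Using z* since population σ is known (z-interval formula).

For 95% confidence, z* = 1.96 (from standard normal table)

Sample size formula for z-interval: n = (z*σ/E)²

n = (1.96 × 39.0 / 6.5)²
  = (11.760000)²
  = 138.2976

Round up to the nearest whole number: n = 139

139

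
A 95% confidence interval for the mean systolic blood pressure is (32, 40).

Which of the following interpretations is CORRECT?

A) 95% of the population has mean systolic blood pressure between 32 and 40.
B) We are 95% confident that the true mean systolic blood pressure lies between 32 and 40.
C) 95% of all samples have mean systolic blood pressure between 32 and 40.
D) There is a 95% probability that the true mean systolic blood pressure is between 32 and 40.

A confidence interval represents our confidence in the procedure, not a probability statement about the parameter.

Key concept: If we repeated this sampling process many times and computed a 95% CI each time, about 95% of those intervals would contain the true population parameter.

For this specific interval (32, 40):
- Midpoint (point estimate): 36
- Margin of error: 4

The correct interpretation is the one stating confidence that the true parameter lies in the interval — option B.

B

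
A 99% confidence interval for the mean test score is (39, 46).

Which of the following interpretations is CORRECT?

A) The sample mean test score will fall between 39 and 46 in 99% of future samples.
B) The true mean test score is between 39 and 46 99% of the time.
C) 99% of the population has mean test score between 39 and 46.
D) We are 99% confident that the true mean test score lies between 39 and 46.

A confidence interval represents our confidence in the procedure, not a probability statement about the parameter.

Key concept: If we repeated this sampling process many times and computed a 99% CI each time, about 99% of those intervals would contain the true population parameter.

For this specific interval (39, 46):
- Midpoint (point estimate): 42.5
- Margin of error: 3.5

The correct interpretation is the one stating confidence that the true parameter lies in the interval — option D.

D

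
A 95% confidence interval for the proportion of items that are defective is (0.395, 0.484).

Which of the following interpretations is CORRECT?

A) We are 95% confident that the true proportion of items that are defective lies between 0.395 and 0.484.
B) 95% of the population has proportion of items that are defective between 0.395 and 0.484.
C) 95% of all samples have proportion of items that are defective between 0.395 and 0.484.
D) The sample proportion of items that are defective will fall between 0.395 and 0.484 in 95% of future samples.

A confidence interval represents our confidence in the procedure, not a probability statement about the parameter.

Key concept: If we repeated this sampling process many times and computed a 95% CI each time, about 95% of those intervals would contain the true population parameter.

For this specific interval (0.395, 0.484):
- Midpoint (point estimate): 0.4395
- Margin of error: 0.0445

The correct interpretation is the one stating confidence that the true parameter lies in the interval — option A.

A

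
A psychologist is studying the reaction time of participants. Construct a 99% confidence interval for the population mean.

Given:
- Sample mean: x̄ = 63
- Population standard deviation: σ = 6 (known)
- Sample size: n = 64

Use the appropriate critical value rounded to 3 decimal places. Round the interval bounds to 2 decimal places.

The population standard deviation σ is known, so use a z-interval (standard normal critical value).

For 99% confidence, z* = 2.576 (from standard normal table)

Standard error: SE = σ/√n = 6/√64 = 0.750000

Margin of error: E = z* × SE = 2.576 × 0.750000 = 1.9320

Z-interval: x̄ ± E = 63 ± 1.9320 = (61.0680, 64.9320)

Rounded to 2 decimal places:

(61.07, 64.93)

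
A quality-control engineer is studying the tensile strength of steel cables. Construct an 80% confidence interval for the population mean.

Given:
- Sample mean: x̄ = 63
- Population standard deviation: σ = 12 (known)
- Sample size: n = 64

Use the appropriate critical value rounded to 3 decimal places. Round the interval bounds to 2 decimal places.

The population standard deviation σ is known, so use a z-interval (standard normal critical value).

For 80% confidence, z* = 1.282 (from standard normal table)

Standard error: SE = σ/√n = 12/√64 = 1.500000

Margin of error: E = z* × SE = 1.282 × 1.500000 = 1.9230

Z-interval: x̄ ± E = 63 ± 1.9230 = (61.0770, 64.9230)

Rounded to 2 decimal places:

(61.08, 64.92)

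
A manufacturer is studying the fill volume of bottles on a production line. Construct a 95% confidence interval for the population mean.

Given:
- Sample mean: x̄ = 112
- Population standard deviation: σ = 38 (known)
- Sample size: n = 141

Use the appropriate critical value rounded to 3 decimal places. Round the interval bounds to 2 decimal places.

The population standard deviation σ is known, so use a z-interval (standard normal critical value).

For 95% confidence, z* = 1.96 (from standard normal table)

Standard error: SE = σ/√n = 38/√141 = 3.200177

Margin of error: E = z* × SE = 1.96 × 3.200177 = 6.2723

Z-interval: x̄ ± E = 112 ± 6.2723 = (105.7277, 118.2723)

Rounded to 2 decimal places:

(105.73, 118.27)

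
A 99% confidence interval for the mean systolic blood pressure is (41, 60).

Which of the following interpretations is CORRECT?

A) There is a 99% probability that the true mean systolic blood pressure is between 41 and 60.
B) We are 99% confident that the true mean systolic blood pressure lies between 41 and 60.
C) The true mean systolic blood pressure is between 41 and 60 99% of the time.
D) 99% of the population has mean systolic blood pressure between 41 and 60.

A confidence interval represents our confidence in the procedure, not a probability statement about the parameter.

Key concept: If we repeated this sampling process many times and computed a 99% CI each time, about 99% of those intervals would contain the true population parameter.

For this specific interval (41, 60):
- Midpoint (point estimate): 50.5
- Margin of error: 9.5

The correct interpretation is the one stating confidence that the true parameter lies in the interval — option B.

B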